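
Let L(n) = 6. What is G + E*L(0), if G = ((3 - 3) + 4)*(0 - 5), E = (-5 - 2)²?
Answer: 274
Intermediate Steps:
E = 49 (E = (-7)² = 49)
G = -20 (G = (0 + 4)*(-5) = 4*(-5) = -20)
G + E*L(0) = -20 + 49*6 = -20 + 294 = 274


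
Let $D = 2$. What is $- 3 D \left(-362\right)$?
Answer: $2172$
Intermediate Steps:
$- 3 D \left(-362\right) = \left(-3\right) 2 \left(-362\right) = \left(-6\right) \left(-362\right) = 2172$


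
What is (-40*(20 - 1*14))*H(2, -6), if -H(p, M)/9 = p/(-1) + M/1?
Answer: -17280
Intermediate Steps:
H(p, M) = -9*M + 9*p (H(p, M) = -9*(p/(-1) + M/1) = -9*(p*(-1) + M*1) = -9*(-p + M) = -9*(M - p) = -9*M + 9*p)
(-40*(20 - 1*14))*H(2, -6) = (-40*(20 - 1*14))*(-9*(-6) + 9*2) = (-40*(20 - 14))*(54 + 18) = -40*6*72 = -240*72 = -17280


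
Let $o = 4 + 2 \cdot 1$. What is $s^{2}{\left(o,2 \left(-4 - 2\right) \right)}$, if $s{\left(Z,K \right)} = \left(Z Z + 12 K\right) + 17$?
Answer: $8281$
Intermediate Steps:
$o = 6$ ($o = 4 + 2 = 6$)
$s{\left(Z,K \right)} = 17 + Z^{2} + 12 K$ ($s{\left(Z,K \right)} = \left(Z^{2} + 12 K\right) + 17 = 17 + Z^{2} + 12 K$)
$s^{2}{\left(o,2 \left(-4 - 2\right) \right)} = \left(17 + 6^{2} + 12 \cdot 2 \left(-4 - 2\right)\right)^{2} = \left(17 + 36 + 12 \cdot 2 \left(-6\right)\right)^{2} = \left(17 + 36 + 12 \left(-12\right)\right)^{2} = \left(17 + 36 - 144\right)^{2} = \left(-91\right)^{2} = 8281$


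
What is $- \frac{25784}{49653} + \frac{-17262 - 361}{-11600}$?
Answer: $\frac{575940419}{575974800} \approx 0.99994$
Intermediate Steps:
$- \frac{25784}{49653} + \frac{-17262 - 361}{-11600} = \left(-25784\right) \frac{1}{49653} - - \frac{17623}{11600} = - \frac{25784}{49653} + \frac{17623}{11600} = \frac{575940419}{575974800}$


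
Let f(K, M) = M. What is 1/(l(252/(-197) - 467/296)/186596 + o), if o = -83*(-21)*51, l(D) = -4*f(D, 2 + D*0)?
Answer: 46649/4146769555 ≈ 1.1249e-5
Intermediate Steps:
l(D) = -8 (l(D) = -4*(2 + D*0) = -4*(2 + 0) = -4*2 = -8)
o = 88893 (o = 1743*51 = 88893)
1/(l(252/(-197) - 467/296)/186596 + o) = 1/(-8/186596 + 88893) = 1/(-8*1/186596 + 88893) = 1/(-2/46649 + 88893) = 1/(4146769555/46649) = 46649/4146769555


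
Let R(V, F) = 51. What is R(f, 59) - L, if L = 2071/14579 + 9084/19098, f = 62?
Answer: 2337988208/46404957 ≈ 50.382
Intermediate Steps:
L = 28664599/46404957 (L = 2071*(1/14579) + 9084*(1/19098) = 2071/14579 + 1514/3183 = 28664599/46404957 ≈ 0.61771)
R(f, 59) - L = 51 - 1*28664599/46404957 = 51 - 28664599/46404957 = 2337988208/46404957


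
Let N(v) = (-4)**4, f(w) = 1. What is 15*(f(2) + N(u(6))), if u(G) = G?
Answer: 3855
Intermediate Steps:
N(v) = 256
15*(f(2) + N(u(6))) = 15*(1 + 256) = 15*257 = 3855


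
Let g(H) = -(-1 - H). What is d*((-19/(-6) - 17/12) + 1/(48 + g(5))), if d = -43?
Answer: -8213/108 ≈ -76.046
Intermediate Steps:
g(H) = 1 + H
d*((-19/(-6) - 17/12) + 1/(48 + g(5))) = -43*((-19/(-6) - 17/12) + 1/(48 + (1 + 5))) = -43*((-19*(-⅙) - 17*1/12) + 1/(48 + 6)) = -43*((19/6 - 17/12) + 1/54) = -43*(7/4 + 1/54) = -43*191/108 = -8213/108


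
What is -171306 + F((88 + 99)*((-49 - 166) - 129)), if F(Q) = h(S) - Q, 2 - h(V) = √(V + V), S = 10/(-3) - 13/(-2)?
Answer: -106976 - √57/3 ≈ -1.0698e+5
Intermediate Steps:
S = 19/6 (S = 10*(-⅓) - 13*(-½) = -10/3 + 13/2 = 19/6 ≈ 3.1667)
h(V) = 2 - √2*√V (h(V) = 2 - √(V + V) = 2 - √(2*V) = 2 - √2*√V)
F(Q) = 2 - Q - √57/3 (F(Q) = (2 - √2*√(19/6)) - Q = (2 - √2*√114/6) - Q = (2 - √57/3) - Q = 2 - Q - √57/3)
-171306 + F((88 + 99)*((-49 - 166) - 129)) = -171306 + (2 - (88 + 99)*((-49 - 166) - 129) - √57/3) = -171306 + (2 - 187*(-215 - 129) - √57/3) = -171306 + (2 - 187*(-344) - √57/3) = -171306 + (2 - 1*(-64328) - √57/3) = -171306 + (2 + 64328 - √57/3) = -171306 + (64330 - √57/3) = -106976 - √57/3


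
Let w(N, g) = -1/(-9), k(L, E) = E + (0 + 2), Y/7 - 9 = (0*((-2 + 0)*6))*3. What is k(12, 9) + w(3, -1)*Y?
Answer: 18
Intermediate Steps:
Y = 63 (Y = 63 + 7*((0*((-2 + 0)*6))*3) = 63 + 7*((0*(-2*6))*3) = 63 + 7*((0*(-12))*3) = 63 + 7*(0*3) = 63 + 7*0 = 63 + 0 = 63)
k(L, E) = 2 + E (k(L, E) = E + 2 = 2 + E)
w(N, g) = ⅑ (w(N, g) = -1*(-⅑) = ⅑)
k(12, 9) + w(3, -1)*Y = (2 + 9) + (⅑)*63 = 11 + 7 = 18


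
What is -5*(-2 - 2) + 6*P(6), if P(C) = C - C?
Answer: 20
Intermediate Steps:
P(C) = 0
-5*(-2 - 2) + 6*P(6) = -5*(-2 - 2) + 6*0 = -5*(-4) + 0 = 20 + 0 = 20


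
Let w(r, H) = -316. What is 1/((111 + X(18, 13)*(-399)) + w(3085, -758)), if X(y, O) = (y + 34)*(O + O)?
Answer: -1/539653 ≈ -1.8530e-6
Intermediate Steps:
X(y, O) = 2*O*(34 + y) (X(y, O) = (34 + y)*(2*O) = 2*O*(34 + y))
1/((111 + X(18, 13)*(-399)) + w(3085, -758)) = 1/((111 + (2*13*(34 + 18))*(-399)) - 316) = 1/((111 + (2*13*52)*(-399)) - 316) = 1/((111 + 1352*(-399)) - 316) = 1/((111 - 539448) - 316) = 1/(-539337 - 316) = 1/(-539653) = -1/539653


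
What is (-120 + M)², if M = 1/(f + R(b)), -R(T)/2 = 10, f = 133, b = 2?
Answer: 183846481/12769 ≈ 14398.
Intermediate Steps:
R(T) = -20 (R(T) = -2*10 = -20)
M = 1/113 (M = 1/(133 - 20) = 1/113 ≈ 0.0088496)
(-120 + M)² = (-120 + 1/113)² = (-13559/113)² = 183846481/12769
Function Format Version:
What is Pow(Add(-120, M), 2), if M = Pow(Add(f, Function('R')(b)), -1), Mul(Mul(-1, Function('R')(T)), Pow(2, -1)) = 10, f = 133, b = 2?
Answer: Rational(183846481, 12769) ≈ 14398.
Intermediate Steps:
Function('R')(T) = -20 (Function('R')(T) = Mul(-2, 10) = -20)
M = Rational(1, 113) (M = Pow(Add(133, -20), -1) = Pow(113, -1) = Rational(1, 113) ≈ 0.0088496)
Pow(Add(-120, M), 2) = Pow(Add(-120, Rational(1, 113)), 2) = Pow(Rational(-13559, 113), 2) = Rational(183846481, 12769)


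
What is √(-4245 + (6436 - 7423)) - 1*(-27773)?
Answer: 27773 + 4*I*√327 ≈ 27773.0 + 72.333*I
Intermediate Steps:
√(-4245 + (6436 - 7423)) - 1*(-27773) = √(-4245 - 987) + 27773 = √(-5232) + 27773 = 4*I*√327 + 27773 = 27773 + 4*I*√327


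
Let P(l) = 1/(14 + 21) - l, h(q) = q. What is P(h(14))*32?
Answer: -15648/35 ≈ -447.09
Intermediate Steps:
P(l) = 1/35 - l
P(h(14))*32 = (1/35 - 1*14)*32 = (1/35 - 14)*32 = -489/35*32 = -15648/35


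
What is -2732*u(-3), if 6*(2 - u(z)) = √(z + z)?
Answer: -5464 + 1366*I*√6/3 ≈ -5464.0 + 1115.3*I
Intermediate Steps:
u(z) = 2 - √2*√z/6 (u(z) = 2 - √(z + z)/6 = 2 - √2*√z/6)
-2732*u(-3) = -2732*(2 - √2*√(-3)/6) = -2732*(2 - √2*I*√3/6) = -2732*(2 - I*√6/6) = -5464 + 1366*I*√6/3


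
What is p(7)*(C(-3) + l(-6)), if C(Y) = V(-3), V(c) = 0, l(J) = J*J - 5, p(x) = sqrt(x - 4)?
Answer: 31*sqrt(3) ≈ 53.694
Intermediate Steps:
p(x) = sqrt(-4 + x)
l(J) = -5 + J**2 (l(J) = J**2 - 5 = -5 + J**2)
C(Y) = 0
p(7)*(C(-3) + l(-6)) = sqrt(-4 + 7)*(0 + (-5 + (-6)**2)) = sqrt(3)*(0 + (-5 + 36)) = sqrt(3)*(0 + 31) = sqrt(3)*31 = 31*sqrt(3)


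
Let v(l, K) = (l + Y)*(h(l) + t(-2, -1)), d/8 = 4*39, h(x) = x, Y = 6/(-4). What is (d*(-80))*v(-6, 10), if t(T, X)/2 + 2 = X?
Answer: -8985600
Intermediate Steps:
t(T, X) = -4 + 2*X
Y = -3/2 (Y = 6*(-¼) = -3/2 ≈ -1.5000)
d = 1248 (d = 8*(4*39) = 8*156 = 1248)
v(l, K) = (-6 + l)*(-3/2 + l) (v(l, K) = (l - 3/2)*(l + (-4 + 2*(-1))) = (-3/2 + l)*(l + (-4 - 2)) = (-3/2 + l)*(l - 6) = (-3/2 + l)*(-6 + l) = (-6 + l)*(-3/2 + l))
(d*(-80))*v(-6, 10) = (1248*(-80))*(9 + (-6)² - 15/2*(-6)) = -99840*(9 + 36 + 45) = -99840*90 = -8985600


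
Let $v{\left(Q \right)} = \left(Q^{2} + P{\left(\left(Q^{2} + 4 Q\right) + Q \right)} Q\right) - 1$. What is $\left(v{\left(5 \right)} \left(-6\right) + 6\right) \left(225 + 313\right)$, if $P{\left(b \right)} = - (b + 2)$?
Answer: $765036$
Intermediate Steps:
$P{\left(b \right)} = -2 - b$ ($P{\left(b \right)} = - (2 + b) = -2 - b$)
$v{\left(Q \right)} = -1 + Q^{2} + Q \left(-2 - Q^{2} - 5 Q\right)$ ($v{\left(Q \right)} = \left(Q^{2} + \left(-2 - \left(\left(Q^{2} + 4 Q\right) + Q\right)\right) Q\right) - 1 = \left(Q^{2} + \left(-2 - \left(Q^{2} + 5 Q\right)\right) Q\right) - 1 = \left(Q^{2} + \left(-2 - Q^{2} - 5 Q\right) Q\right) - 1 = \left(Q^{2} + Q \left(-2 - Q^{2} - 5 Q\right)\right) - 1 = -1 + Q^{2} + Q \left(-2 - Q^{2} - 5 Q\right)$)
$\left(v{\left(5 \right)} \left(-6\right) + 6\right) \left(225 + 313\right) = \left(\left(-1 + 5^{2} - 5 \left(2 + 5 \left(5 + 5\right)\right)\right) \left(-6\right) + 6\right) \left(225 + 313\right) = \left(\left(-1 + 25 - 5 \left(2 + 5 \cdot 10\right)\right) \left(-6\right) + 6\right) 538 = \left(\left(-1 + 25 - 5 \left(2 + 50\right)\right) \left(-6\right) + 6\right) 538 = \left(\left(-1 + 25 - 5 \cdot 52\right) \left(-6\right) + 6\right) 538 = \left(\left(-1 + 25 - 260\right) \left(-6\right) + 6\right) 538 = \left(\left(-236\right) \left(-6\right) + 6\right) 538 = \left(1416 + 6\right) 538 = 1422 \cdot 538 = 765036$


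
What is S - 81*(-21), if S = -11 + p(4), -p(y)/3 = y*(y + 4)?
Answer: 1594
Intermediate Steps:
p(y) = -3*y*(4 + y) (p(y) = -3*y*(y + 4) = -3*y*(4 + y))
S = -107 (S = -11 - 3*4*(4 + 4) = -11 - 3*4*8 = -11 - 96 = -107)
S - 81*(-21) = -107 - 81*(-21) = -107 + 1701 = 1594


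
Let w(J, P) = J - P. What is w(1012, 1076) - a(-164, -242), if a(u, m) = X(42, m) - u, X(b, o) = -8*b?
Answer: 108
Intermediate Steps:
a(u, m) = -336 - u (a(u, m) = -8*42 - u = -336 - u)
w(1012, 1076) - a(-164, -242) = (1012 - 1*1076) - (-336 - 1*(-164)) = (1012 - 1076) - (-336 + 164) = -64 - 1*(-172) = -64 + 172 = 108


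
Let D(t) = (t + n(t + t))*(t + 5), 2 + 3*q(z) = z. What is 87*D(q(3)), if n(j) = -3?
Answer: -3712/3 ≈ -1237.3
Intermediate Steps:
q(z) = -⅔ + z/3
D(t) = (-3 + t)*(5 + t) (D(t) = (t - 3)*(t + 5) = (-3 + t)*(5 + t))
87*D(q(3)) = 87*(-15 + (-⅔ + (⅓)*3)² + 2*(-⅔ + (⅓)*3)) = 87*(-15 + (-⅔ + 1)² + 2*(-⅔ + 1)) = 87*(-15 + (⅓)² + 2*(⅓)) = 87*(-15 + ⅑ + ⅔) = 87*(-128/9) = -3712/3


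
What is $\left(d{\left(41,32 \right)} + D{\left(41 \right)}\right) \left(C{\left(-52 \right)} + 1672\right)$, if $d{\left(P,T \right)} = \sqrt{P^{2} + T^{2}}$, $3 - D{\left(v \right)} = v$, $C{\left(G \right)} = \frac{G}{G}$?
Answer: $-63574 + 1673 \sqrt{2705} \approx 23438.0$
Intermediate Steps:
$C{\left(G \right)} = 1$
$D{\left(v \right)} = 3 - v$
$\left(d{\left(41,32 \right)} + D{\left(41 \right)}\right) \left(C{\left(-52 \right)} + 1672\right) = \left(\sqrt{41^{2} + 32^{2}} + \left(3 - 41\right)\right) \left(1 + 1672\right) = \left(\sqrt{1681 + 1024} + \left(3 - 41\right)\right) 1673 = \left(\sqrt{2705} - 38\right) 1673 = \left(-38 + \sqrt{2705}\right) 1673 = -63574 + 1673 \sqrt{2705}$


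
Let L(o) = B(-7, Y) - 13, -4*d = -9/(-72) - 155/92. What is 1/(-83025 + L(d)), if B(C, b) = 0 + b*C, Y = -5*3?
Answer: -1/82933 ≈ -1.2058e-5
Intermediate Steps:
Y = -15
d = 287/736 (d = -(-9/(-72) - 155/92)/4 = -(-9*(-1/72) - 155*1/92)/4 = -(⅛ - 155/92)/4 = -¼*(-287/184) = 287/736 ≈ 0.38995)
B(C, b) = C*b (B(C, b) = 0 + C*b = C*b)
L(o) = 92 (L(o) = -7*(-15) - 13 = 105 - 13 = 92)
1/(-83025 + L(d)) = 1/(-83025 + 92) = 1/(-82933) = -1/82933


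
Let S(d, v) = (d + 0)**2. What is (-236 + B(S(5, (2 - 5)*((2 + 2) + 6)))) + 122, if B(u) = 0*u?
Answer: -114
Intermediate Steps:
S(d, v) = d**2
B(u) = 0
(-236 + B(S(5, (2 - 5)*((2 + 2) + 6)))) + 122 = (-236 + 0) + 122 = -236 + 122 = -114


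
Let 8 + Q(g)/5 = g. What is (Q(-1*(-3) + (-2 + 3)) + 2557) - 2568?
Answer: -31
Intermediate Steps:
Q(g) = -40 + 5*g
(Q(-1*(-3) + (-2 + 3)) + 2557) - 2568 = ((-40 + 5*(-1*(-3) + (-2 + 3))) + 2557) - 2568 = ((-40 + 5*(3 + 1)) + 2557) - 2568 = ((-40 + 5*4) + 2557) - 2568 = ((-40 + 20) + 2557) - 2568 = (-20 + 2557) - 2568 = 2537 - 2568 = -31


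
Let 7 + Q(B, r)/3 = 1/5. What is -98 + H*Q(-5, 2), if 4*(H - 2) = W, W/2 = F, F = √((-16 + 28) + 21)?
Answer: -694/5 - 51*√33/5 ≈ -197.39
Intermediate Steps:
Q(B, r) = -102/5 (Q(B, r) = -21 + 3/5 = -21 + 3*(⅕) = -21 + ⅗ = -102/5)
F = √33 (F = √(12 + 21) = √33 ≈ 5.7446)
W = 2*√33 ≈ 11.489
H = 2 + √33/2 (H = 2 + (2*√33)/4 = 2 + √33/2 ≈ 4.8723)
-98 + H*Q(-5, 2) = -98 + (2 + √33/2)*(-102/5) = -98 + (-204/5 - 51*√33/5) = -694/5 - 51*√33/5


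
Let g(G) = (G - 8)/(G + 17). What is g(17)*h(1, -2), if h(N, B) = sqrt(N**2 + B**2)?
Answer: 9*sqrt(5)/34 ≈ 0.59190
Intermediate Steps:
g(G) = (-8 + G)/(17 + G)
h(N, B) = sqrt(B**2 + N**2)
g(17)*h(1, -2) = ((-8 + 17)/(17 + 17))*sqrt((-2)**2 + 1**2) = (9/34)*sqrt(4 + 1) = ((1/34)*9)*sqrt(5) = 9*sqrt(5)/34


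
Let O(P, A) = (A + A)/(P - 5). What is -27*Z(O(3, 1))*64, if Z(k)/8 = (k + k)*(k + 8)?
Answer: 193536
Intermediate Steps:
O(P, A) = 2*A/(-5 + P) (O(P, A) = (2*A)/(-5 + P) = 2*A/(-5 + P))
Z(k) = 16*k*(8 + k) (Z(k) = 8*((k + k)*(k + 8)) = 8*((2*k)*(8 + k)) = 8*(2*k*(8 + k)) = 16*k*(8 + k))
-27*Z(O(3, 1))*64 = -432*2*1/(-5 + 3)*(8 + 2*1/(-5 + 3))*64 = -432*2*1/(-2)*(8 + 2*1/(-2))*64 = -432*2*1*(-½)*(8 + 2*1*(-½))*64 = -432*(-1)*(8 - 1)*64 = -432*(-1)*7*64 = -27*(-112)*64 = 3024*64 = 193536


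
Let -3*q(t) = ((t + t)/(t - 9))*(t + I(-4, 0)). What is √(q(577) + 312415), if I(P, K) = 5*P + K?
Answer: √56627368683/426 ≈ 558.60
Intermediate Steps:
I(P, K) = K + 5*P
q(t) = -2*t*(-20 + t)/(3*(-9 + t)) (q(t) = -(t + t)/(t - 9)*(t + (0 + 5*(-4)))/3 = -(2*t)/(-9 + t)*(t + (0 - 20))/3 = -2*t/(-9 + t)*(t - 20)/3 = -2*t/(-9 + t)*(-20 + t)/3 = -2*t*(-20 + t)/(3*(-9 + t)))
√(q(577) + 312415) = √((⅔)*577*(20 - 1*577)/(-9 + 577) + 312415) = √((⅔)*577*(20 - 577)/568 + 312415) = √((⅔)*577*(1/568)*(-557) + 312415) = √(-321389/852 + 312415) = √(265856191/852) = √56627368683/426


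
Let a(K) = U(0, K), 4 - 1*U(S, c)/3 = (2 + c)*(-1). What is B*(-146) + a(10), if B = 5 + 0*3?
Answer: -682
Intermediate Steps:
U(S, c) = 18 + 3*c (U(S, c) = 12 - 3*(2 + c)*(-1) = 12 - 3*(-2 - c) = 12 + (6 + 3*c) = 18 + 3*c)
B = 5 (B = 5 + 0 = 5)
a(K) = 18 + 3*K
B*(-146) + a(10) = 5*(-146) + (18 + 3*10) = -730 + (18 + 30) = -730 + 48 = -682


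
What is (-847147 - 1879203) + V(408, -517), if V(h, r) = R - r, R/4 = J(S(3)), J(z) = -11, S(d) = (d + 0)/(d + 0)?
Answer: -2725877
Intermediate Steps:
S(d) = 1 (S(d) = d/d = 1)
R = -44 (R = 4*(-11) = -44)
V(h, r) = -44 - r
(-847147 - 1879203) + V(408, -517) = (-847147 - 1879203) + (-44 - 1*(-517)) = -2726350 + (-44 + 517) = -2726350 + 473 = -2725877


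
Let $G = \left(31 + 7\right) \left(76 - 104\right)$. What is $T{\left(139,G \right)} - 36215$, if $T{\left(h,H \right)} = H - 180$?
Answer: $-37459$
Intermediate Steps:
$G = -1064$ ($G = 38 \left(-28\right) = -1064$)
$T{\left(h,H \right)} = -180 + H$
$T{\left(139,G \right)} - 36215 = \left(-180 - 1064\right) - 36215 = -1244 - 36215 = -37459$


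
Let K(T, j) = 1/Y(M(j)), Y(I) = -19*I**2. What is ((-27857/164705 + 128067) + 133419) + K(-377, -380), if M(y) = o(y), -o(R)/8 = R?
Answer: 1512466304302082899/5784123366400 ≈ 2.6149e+5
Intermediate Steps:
o(R) = -8*R
M(y) = -8*y
K(T, j) = -1/(1216*j**2) (K(T, j) = 1/(-19*64*j**2) = 1/(-1216*j**2) = -1/(1216*j**2))
((-27857/164705 + 128067) + 133419) + K(-377, -380) = ((-27857/164705 + 128067) + 133419) - 1/1216/(-380)**2 = ((-27857*1/164705 + 128067) + 133419) - 1/1216*1/144400 = ((-27857/164705 + 128067) + 133419) - 1/175590400 = (21093247378/164705 + 133419) - 1/175590400 = 43068023773/164705 - 1/175590400 = 1512466304302082899/5784123366400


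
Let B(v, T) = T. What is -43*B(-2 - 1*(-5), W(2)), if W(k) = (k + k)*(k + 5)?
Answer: -1204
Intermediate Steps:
W(k) = 2*k*(5 + k) (W(k) = (2*k)*(5 + k) = 2*k*(5 + k))
-43*B(-2 - 1*(-5), W(2)) = -86*2*(5 + 2) = -86*2*7 = -43*28 = -1204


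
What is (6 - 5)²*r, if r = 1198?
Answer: 1198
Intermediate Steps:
(6 - 5)²*r = (6 - 5)²*1198 = 1²*1198 = 1*1198 = 1198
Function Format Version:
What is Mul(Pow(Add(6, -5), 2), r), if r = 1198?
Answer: 1198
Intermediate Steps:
Mul(Pow(Add(6, -5), 2), r) = Mul(Pow(Add(6, -5), 2), 1198) = Mul(Pow(1, 2), 1198) = Mul(1, 1198) = 1198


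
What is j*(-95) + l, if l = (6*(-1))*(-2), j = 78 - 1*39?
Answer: -3693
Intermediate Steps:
j = 39 (j = 78 - 39 = 39)
l = 12 (l = -6*(-2) = 12)
j*(-95) + l = 39*(-95) + 12 = -3705 + 12 = -3693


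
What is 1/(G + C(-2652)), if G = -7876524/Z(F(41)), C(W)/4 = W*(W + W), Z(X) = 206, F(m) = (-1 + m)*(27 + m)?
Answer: 103/5791339434 ≈ 1.7785e-8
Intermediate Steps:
C(W) = 8*W² (C(W) = 4*(W*(W + W)) = 4*(W*(2*W)) = 4*(2*W²) = 8*W²)
G = -3938262/103 (G = -7876524/206 = -7876524*1/206 = -3938262/103 ≈ -38236.)
1/(G + C(-2652)) = 1/(-3938262/103 + 8*(-2652)²) = 1/(-3938262/103 + 8*7033104) = 1/(-3938262/103 + 56264832) = 1/(5791339434/103) = 103/5791339434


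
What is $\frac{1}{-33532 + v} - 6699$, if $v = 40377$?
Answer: $- \frac{45854654}{6845} \approx -6699.0$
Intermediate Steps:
$\frac{1}{-33532 + v} - 6699 = \frac{1}{-33532 + 40377} - 6699 = \frac{1}{6845} - 6699 = - \frac{45854654}{6845}$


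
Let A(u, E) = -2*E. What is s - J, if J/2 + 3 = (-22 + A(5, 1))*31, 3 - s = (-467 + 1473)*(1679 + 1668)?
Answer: -3365585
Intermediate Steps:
s = -3367079 (s = 3 - (-467 + 1473)*(1679 + 1668) = 3 - 1006*3347 = 3 - 1*3367082 = 3 - 3367082 = -3367079)
J = -1494 (J = -6 + 2*((-22 - 2*1)*31) = -6 + 2*((-22 - 2)*31) = -6 + 2*(-24*31) = -6 + 2*(-744) = -6 - 1488 = -1494)
s - J = -3367079 - 1*(-1494) = -3367079 + 1494 = -3365585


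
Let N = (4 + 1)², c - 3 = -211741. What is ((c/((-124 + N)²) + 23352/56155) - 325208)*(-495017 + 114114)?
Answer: 6198263621040472294/50034105 ≈ 1.2388e+11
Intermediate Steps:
c = -211738 (c = 3 - 211741 = -211738)
N = 25 (N = 5² = 25)
((c/((-124 + N)²) + 23352/56155) - 325208)*(-495017 + 114114) = ((-211738/(-124 + 25)² + 23352/56155) - 325208)*(-495017 + 114114) = ((-211738/((-99)²) + 23352*(1/56155)) - 325208)*(-380903) = ((-211738/9801 + 23352/56155) - 325208)*(-380903) = (-1060115858/50034105 - 325208)*(-380903) = -16272551334698/50034105*(-380903) = 6198263621040472294/50034105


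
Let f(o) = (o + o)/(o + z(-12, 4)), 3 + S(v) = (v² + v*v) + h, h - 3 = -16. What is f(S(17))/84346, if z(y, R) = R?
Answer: 281/11934959 ≈ 2.3544e-5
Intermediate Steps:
h = -13 (h = 3 - 16 = -13)
S(v) = -16 + 2*v² (S(v) = -3 + ((v² + v*v) - 13) = -3 + ((v² + v²) - 13) = -3 + (2*v² - 13) = -3 + (-13 + 2*v²) = -16 + 2*v²)
f(o) = 2*o/(4 + o) (f(o) = (o + o)/(o + 4) = (2*o)/(4 + o) = 2*o/(4 + o))
f(S(17))/84346 = (2*(-16 + 2*17²)/(4 + (-16 + 2*17²)))/84346 = (2*(-16 + 2*289)/(4 + (-16 + 2*289)))*(1/84346) = (2*(-16 + 578)/(4 + (-16 + 578)))*(1/84346) = (2*562/(4 + 562))*(1/84346) = (2*562/566)*(1/84346) = (2*562*(1/566))*(1/84346) = (562/283)*(1/84346) = 281/11934959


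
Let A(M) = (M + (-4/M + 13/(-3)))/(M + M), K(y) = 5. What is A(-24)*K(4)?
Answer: 845/288 ≈ 2.9340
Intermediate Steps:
A(M) = (-13/3 + M - 4/M)/(2*M) (A(M) = (M + (-4/M + 13*(-1/3)))/((2*M)) = (M + (-4/M - 13/3))*(1/(2*M)) = (M + (-13/3 - 4/M))*(1/(2*M)) = (-13/3 + M - 4/M)*(1/(2*M)) = (-13/3 + M - 4/M)/(2*M))
A(-24)*K(4) = (1/2 - 2/(-24)**2 - 13/6/(-24))*5 = (1/2 - 2*1/576 - 13/6*(-1/24))*5 = (1/2 - 1/288 + 13/144)*5 = (169/288)*5 = 845/288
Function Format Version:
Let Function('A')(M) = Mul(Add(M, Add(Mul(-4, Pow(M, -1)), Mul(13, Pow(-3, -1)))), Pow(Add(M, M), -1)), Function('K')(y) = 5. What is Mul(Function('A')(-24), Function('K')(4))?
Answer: Rational(845, 288) ≈ 2.9340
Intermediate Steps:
Function('A')(M) = Mul(Rational(1, 2), Pow(M, -1), Add(Rational(-13, 3), M, Mul(-4, Pow(M, -1)))) (Function('A')(M) = Mul(Add(M, Add(Mul(-4, Pow(M, -1)), Mul(13, Rational(-1, 3)))), Pow(Mul(2, M), -1)) = Mul(Add(M, Add(Mul(-4, Pow(M, -1)), Rational(-13, 3))), Mul(Rational(1, 2), Pow(M, -1))) = Mul(Add(M, Add(Rational(-13, 3), Mul(-4, Pow(M, -1)))), Mul(Rational(1, 2), Pow(M, -1))) = Mul(Add(Rational(-13, 3), M, Mul(-4, Pow(M, -1))), Mul(Rational(1, 2), Pow(M, -1))) = Mul(Rational(1, 2), Pow(M, -1), Add(Rational(-13, 3), M, Mul(-4, Pow(M, -1)))))
Mul(Function('A')(-24), Function('K')(4)) = Mul(Add(Rational(1, 2), Mul(-2, Pow(-24, -2)), Mul(Rational(-13, 6), Pow(-24, -1))), 5) = Mul(Add(Rational(1, 2), Mul(-2, Rational(1, 576)), Mul(Rational(-13, 6), Rational(-1, 24))), 5) = Mul(Add(Rational(1, 2), Rational(-1, 288), Rational(13, 144)), 5) = Mul(Rational(169, 288), 5) = Rational(845, 288)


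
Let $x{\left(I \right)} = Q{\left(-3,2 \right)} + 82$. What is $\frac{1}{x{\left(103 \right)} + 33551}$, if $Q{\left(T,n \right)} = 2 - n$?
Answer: $\frac{1}{33633} \approx 2.9733 \cdot 10^{-5}$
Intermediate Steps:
$x{\left(I \right)} = 82$ ($x{\left(I \right)} = \left(2 - 2\right) + 82 = 0 + 82 = 82$)
$\frac{1}{x{\left(103 \right)} + 33551} = \frac{1}{82 + 33551} = \frac{1}{33633}$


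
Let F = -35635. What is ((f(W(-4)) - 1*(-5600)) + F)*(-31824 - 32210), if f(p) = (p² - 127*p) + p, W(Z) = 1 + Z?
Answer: 1898480032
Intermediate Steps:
f(p) = p² - 126*p
((f(W(-4)) - 1*(-5600)) + F)*(-31824 - 32210) = (((1 - 4)*(-126 + (1 - 4)) - 1*(-5600)) - 35635)*(-31824 - 32210) = ((-3*(-126 - 3) + 5600) - 35635)*(-64034) = ((-3*(-129) + 5600) - 35635)*(-64034) = ((387 + 5600) - 35635)*(-64034) = (5987 - 35635)*(-64034) = -29648*(-64034) = 1898480032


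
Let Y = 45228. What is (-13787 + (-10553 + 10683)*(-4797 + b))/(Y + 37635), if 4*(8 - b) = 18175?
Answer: -223099/15066 ≈ -14.808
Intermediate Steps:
b = -18143/4 (b = 8 - ¼*18175 = 8 - 18175/4 = -18143/4 ≈ -4535.8)
(-13787 + (-10553 + 10683)*(-4797 + b))/(Y + 37635) = (-13787 + (-10553 + 10683)*(-4797 - 18143/4))/(45228 + 37635) = (-13787 + 130*(-37331/4))/82863 = (-13787 - 2426515/2)*(1/82863) = -2454089/2*1/82863 = -223099/15066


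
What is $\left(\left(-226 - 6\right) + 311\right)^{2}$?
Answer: $6241$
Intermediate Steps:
$\left(\left(-226 - 6\right) + 311\right)^{2} = \left(-232 + 311\right)^{2} = 79^{2} = 6241$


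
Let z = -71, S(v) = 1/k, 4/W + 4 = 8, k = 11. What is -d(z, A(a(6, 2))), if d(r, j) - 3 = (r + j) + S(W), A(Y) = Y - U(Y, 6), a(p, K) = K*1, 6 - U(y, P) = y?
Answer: 769/11 ≈ 69.909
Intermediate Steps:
U(y, P) = 6 - y
a(p, K) = K
W = 1 (W = 4/(-4 + 8) = 4/4 = 4*(¼) = 1)
S(v) = 1/11
A(Y) = -6 + 2*Y (A(Y) = Y - (6 - Y) = Y + (-6 + Y) = -6 + 2*Y)
d(r, j) = 34/11 + j + r (d(r, j) = 3 + ((r + j) + 1/11) = 3 + ((j + r) + 1/11) = 3 + (1/11 + j + r) = 34/11 + j + r)
-d(z, A(a(6, 2))) = -(34/11 + (-6 + 2*2) - 71) = -(34/11 + (-6 + 4) - 71) = -(34/11 - 2 - 71) = -1*(-769/11) = 769/11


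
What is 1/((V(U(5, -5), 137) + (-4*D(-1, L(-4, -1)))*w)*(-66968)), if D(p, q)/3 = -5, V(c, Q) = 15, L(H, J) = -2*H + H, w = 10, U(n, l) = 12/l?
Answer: -1/41185320 ≈ -2.4280e-8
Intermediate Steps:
L(H, J) = -H
D(p, q) = -15 (D(p, q) = 3*(-5) = -15)
1/((V(U(5, -5), 137) + (-4*D(-1, L(-4, -1)))*w)*(-66968)) = 1/((15 - 4*(-15)*10)*(-66968)) = -1/66968/(15 + 60*10) = -1/66968/(15 + 600) = -1/66968/615 = (1/615)*(-1/66968) = -1/41185320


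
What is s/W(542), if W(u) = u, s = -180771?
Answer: -180771/542 ≈ -333.53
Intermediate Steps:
s/W(542) = -180771/542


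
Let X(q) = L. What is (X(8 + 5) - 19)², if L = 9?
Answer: 100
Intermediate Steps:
X(q) = 9
(X(8 + 5) - 19)² = (9 - 19)² = (-10)² = 100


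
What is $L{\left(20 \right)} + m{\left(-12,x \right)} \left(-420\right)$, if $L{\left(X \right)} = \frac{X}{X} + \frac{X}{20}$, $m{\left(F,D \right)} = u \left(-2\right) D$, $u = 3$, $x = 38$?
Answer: $95762$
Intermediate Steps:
$m{\left(F,D \right)} = - 6 D$ ($m{\left(F,D \right)} = 3 \left(-2\right) D = - 6 D$)
$L{\left(X \right)} = 1 + \frac{X}{20}$ ($L{\left(X \right)} = 1 + X \frac{1}{20} = 1 + \frac{X}{20}$)
$L{\left(20 \right)} + m{\left(-12,x \right)} \left(-420\right) = \left(1 + \frac{1}{20} \cdot 20\right) + \left(-6\right) 38 \left(-420\right) = \left(1 + 1\right) - -95760 = 2 + 95760 = 95762$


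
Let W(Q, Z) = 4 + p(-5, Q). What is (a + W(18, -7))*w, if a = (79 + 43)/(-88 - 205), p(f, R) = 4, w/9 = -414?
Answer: -8279172/293 ≈ -28257.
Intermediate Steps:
w = -3726 (w = 9*(-414) = -3726)
W(Q, Z) = 8 (W(Q, Z) = 4 + 4 = 8)
a = -122/293 (a = 122/(-293) = 122*(-1/293) = -122/293 ≈ -0.41638)
(a + W(18, -7))*w = (-122/293 + 8)*(-3726) = (2222/293)*(-3726) = -8279172/293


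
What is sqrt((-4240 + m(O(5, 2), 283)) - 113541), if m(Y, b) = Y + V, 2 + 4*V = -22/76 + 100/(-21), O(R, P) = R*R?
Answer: I*sqrt(299954457642)/1596 ≈ 343.16*I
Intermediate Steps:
O(R, P) = R**2
V = -5627/3192 (V = -1/2 + (-22/76 + 100/(-21))/4 = -1/2 + (-22*1/76 + 100*(-1/21))/4 = -1/2 + (-11/38 - 100/21)/4 = -1/2 + (1/4)*(-4031/798) = -1/2 - 4031/3192 = -5627/3192 ≈ -1.7628)
m(Y, b) = -5627/3192 + Y (m(Y, b) = Y - 5627/3192 = -5627/3192 + Y)
sqrt((-4240 + m(O(5, 2), 283)) - 113541) = sqrt((-4240 + (-5627/3192 + 5**2)) - 113541) = sqrt((-4240 + (-5627/3192 + 25)) - 113541) = sqrt((-4240 + 74173/3192) - 113541) = sqrt(-13459907/3192 - 113541) = sqrt(-375882779/3192) = I*sqrt(299954457642)/1596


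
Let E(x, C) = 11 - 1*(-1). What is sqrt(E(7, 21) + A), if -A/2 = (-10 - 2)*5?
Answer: 2*sqrt(33) ≈ 11.489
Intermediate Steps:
E(x, C) = 12 (E(x, C) = 11 + 1 = 12)
A = 120 (A = -2*(-10 - 2)*5 = -(-24)*5 = -2*(-60) = 120)
sqrt(E(7, 21) + A) = sqrt(12 + 120) = sqrt(132) = 2*sqrt(33)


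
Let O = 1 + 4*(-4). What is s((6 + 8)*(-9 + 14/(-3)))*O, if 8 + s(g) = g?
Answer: 2990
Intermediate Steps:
s(g) = -8 + g
O = -15 (O = 1 - 16 = -15)
s((6 + 8)*(-9 + 14/(-3)))*O = (-8 + (6 + 8)*(-9 + 14/(-3)))*(-15) = (-8 + 14*(-9 + 14*(-⅓)))*(-15) = (-8 + 14*(-9 - 14/3))*(-15) = (-8 + 14*(-41/3))*(-15) = (-8 - 574/3)*(-15) = -598/3*(-15) = 2990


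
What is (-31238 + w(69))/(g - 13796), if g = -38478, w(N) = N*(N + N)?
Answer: 10858/26137 ≈ 0.41543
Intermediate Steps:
w(N) = 2*N² (w(N) = N*(2*N) = 2*N²)
(-31238 + w(69))/(g - 13796) = (-31238 + 2*69²)/(-38478 - 13796) = (-31238 + 2*4761)/(-52274) = (-31238 + 9522)*(-1/52274) = -21716*(-1/52274) = 10858/26137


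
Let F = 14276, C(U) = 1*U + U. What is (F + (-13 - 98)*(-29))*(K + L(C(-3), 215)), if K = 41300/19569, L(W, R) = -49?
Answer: -16053079595/19569 ≈ -8.2033e+5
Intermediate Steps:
C(U) = 2*U (C(U) = U + U = 2*U)
K = 41300/19569 (K = 41300*(1/19569) = 41300/19569 ≈ 2.1105)
(F + (-13 - 98)*(-29))*(K + L(C(-3), 215)) = (14276 + (-13 - 98)*(-29))*(41300/19569 - 49) = (14276 - 111*(-29))*(-917581/19569) = (14276 + 3219)*(-917581/19569) = 17495*(-917581/19569) = -16053079595/19569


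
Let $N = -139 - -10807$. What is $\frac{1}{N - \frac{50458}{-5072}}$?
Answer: $\frac{2536}{27079277} \approx 9.3651 \cdot 10^{-5}$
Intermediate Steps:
$N = 10668$ ($N = -139 + 10807 = 10668$)
$\frac{1}{N - \frac{50458}{-5072}} = \frac{1}{10668 - \frac{50458}{-5072}} = \frac{1}{10668 - - \frac{25229}{2536}} = \frac{1}{10668 + \frac{25229}{2536}} = \frac{1}{\frac{27079277}{2536}} = \frac{2536}{27079277}$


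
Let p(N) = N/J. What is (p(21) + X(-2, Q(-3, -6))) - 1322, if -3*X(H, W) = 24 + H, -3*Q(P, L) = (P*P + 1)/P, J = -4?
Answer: -16015/12 ≈ -1334.6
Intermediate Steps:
Q(P, L) = -(1 + P**2)/(3*P) (Q(P, L) = -(P*P + 1)/(3*P) = -(P**2 + 1)/(3*P) = -(1 + P**2)/(3*P))
X(H, W) = -8 - H/3 (X(H, W) = -(24 + H)/3 = -8 - H/3)
p(N) = -N/4 (p(N) = N/(-4) = N*(-1/4) = -N/4)
(p(21) + X(-2, Q(-3, -6))) - 1322 = (-1/4*21 + (-8 - 1/3*(-2))) - 1322 = (-21/4 + (-8 + 2/3)) - 1322 = (-21/4 - 22/3) - 1322 = -151/12 - 1322 = -16015/12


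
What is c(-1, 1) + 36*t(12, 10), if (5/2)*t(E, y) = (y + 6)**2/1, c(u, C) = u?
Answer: 18427/5 ≈ 3685.4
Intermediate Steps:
t(E, y) = 2*(6 + y)**2/5 (t(E, y) = 2*((y + 6)**2/1)/5 = 2*((6 + y)**2*1)/5 = 2*(6 + y)**2/5)
c(-1, 1) + 36*t(12, 10) = -1 + 36*(2*(6 + 10)**2/5) = -1 + 36*((2/5)*16**2) = -1 + 36*((2/5)*256) = -1 + 36*(512/5) = -1 + 18432/5 = 18427/5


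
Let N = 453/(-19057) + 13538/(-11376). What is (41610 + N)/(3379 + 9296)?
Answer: 4510234974263/1373922037800 ≈ 3.2827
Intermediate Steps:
N = -131573497/108396216 (N = 453*(-1/19057) + 13538*(-1/11376) = -453/19057 - 6769/5688 = -131573497/108396216 ≈ -1.2138)
(41610 + N)/(3379 + 9296) = (41610 - 131573497/108396216)/(3379 + 9296) = (4510234974263/108396216)/12675 = (4510234974263/108396216)*(1/12675) = 4510234974263/1373922037800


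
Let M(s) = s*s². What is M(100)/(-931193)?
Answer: -1000000/931193 ≈ -1.0739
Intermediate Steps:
M(s) = s³
M(100)/(-931193) = 100³/(-931193) = 1000000*(-1/931193) = -1000000/931193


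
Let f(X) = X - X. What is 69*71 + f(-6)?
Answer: 4899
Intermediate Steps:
f(X) = 0
69*71 + f(-6) = 69*71 + 0 = 4899 + 0 = 4899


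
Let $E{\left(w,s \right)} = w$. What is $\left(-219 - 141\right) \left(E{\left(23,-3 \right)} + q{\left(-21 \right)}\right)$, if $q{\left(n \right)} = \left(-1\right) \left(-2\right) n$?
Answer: $6840$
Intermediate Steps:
$q{\left(n \right)} = 2 n$
$\left(-219 - 141\right) \left(E{\left(23,-3 \right)} + q{\left(-21 \right)}\right) = \left(-219 - 141\right) \left(23 + 2 \left(-21\right)\right) = \left(-219 - 141\right) \left(23 - 42\right) = \left(-360\right) \left(-19\right) = 6840$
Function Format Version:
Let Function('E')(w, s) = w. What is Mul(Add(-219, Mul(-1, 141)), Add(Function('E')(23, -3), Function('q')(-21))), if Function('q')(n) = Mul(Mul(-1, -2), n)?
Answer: 6840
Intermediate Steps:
Function('q')(n) = Mul(2, n)
Mul(Add(-219, Mul(-1, 141)), Add(Function('E')(23, -3), Function('q')(-21))) = Mul(Add(-219, Mul(-1, 141)), Add(23, Mul(2, -21))) = Mul(Add(-219, -141), Add(23, -42)) = Mul(-360, -19) = 6840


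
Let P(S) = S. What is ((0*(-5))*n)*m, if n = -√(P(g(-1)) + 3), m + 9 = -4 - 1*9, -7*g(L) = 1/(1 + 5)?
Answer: 0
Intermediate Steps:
g(L) = -1/42 (g(L) = -1/(7*(1 + 5)) = -⅐/6 = -⅐*⅙ = -1/42)
m = -22 (m = -9 + (-4 - 1*9) = -9 + (-4 - 9) = -9 - 13 = -22)
n = -5*√210/42 (n = -√(-1/42 + 3) = -√(125/42) = -5*√210/42 ≈ -1.7252)
((0*(-5))*n)*m = ((0*(-5))*(-5*√210/42))*(-22) = (0*(-5*√210/42))*(-22) = 0*(-22) = 0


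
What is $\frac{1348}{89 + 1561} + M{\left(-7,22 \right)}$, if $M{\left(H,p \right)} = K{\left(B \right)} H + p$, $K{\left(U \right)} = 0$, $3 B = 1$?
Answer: $\frac{18824}{825} \approx 22.817$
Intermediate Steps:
$B = \frac{1}{3}$ ($B = \frac{1}{3} \cdot 1 = \frac{1}{3} \approx 0.33333$)
$M{\left(H,p \right)} = p$ ($M{\left(H,p \right)} = 0 H + p = 0 + p = p$)
$\frac{1348}{89 + 1561} + M{\left(-7,22 \right)} = \frac{1348}{89 + 1561} + 22 = \frac{1348}{1650} + 22 = 1348 \cdot \frac{1}{1650} + 22 = \frac{674}{825} + 22 = \frac{18824}{825}$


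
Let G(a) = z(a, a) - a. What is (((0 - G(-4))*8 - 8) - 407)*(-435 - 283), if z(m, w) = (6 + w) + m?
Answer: 309458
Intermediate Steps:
z(m, w) = 6 + m + w
G(a) = 6 + a (G(a) = (6 + a + a) - a = (6 + 2*a) - a = 6 + a)
(((0 - G(-4))*8 - 8) - 407)*(-435 - 283) = (((0 - (6 - 4))*8 - 8) - 407)*(-435 - 283) = (((0 - 1*2)*8 - 8) - 407)*(-718) = (((0 - 2)*8 - 8) - 407)*(-718) = ((-2*8 - 8) - 407)*(-718) = ((-16 - 8) - 407)*(-718) = (-24 - 407)*(-718) = -431*(-718) = 309458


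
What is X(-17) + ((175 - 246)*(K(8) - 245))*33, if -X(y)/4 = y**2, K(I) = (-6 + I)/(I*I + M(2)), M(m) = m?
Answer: 572808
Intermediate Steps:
K(I) = (-6 + I)/(2 + I**2) (K(I) = (-6 + I)/(I*I + 2) = (-6 + I)/(I**2 + 2) = (-6 + I)/(2 + I**2))
X(y) = -4*y**2
X(-17) + ((175 - 246)*(K(8) - 245))*33 = -4*(-17)**2 + ((175 - 246)*((-6 + 8)/(2 + 8**2) - 245))*33 = -4*289 - 71*(2/(2 + 64) - 245)*33 = -1156 - 71*(2/66 - 245)*33 = -1156 - 71*((1/66)*2 - 245)*33 = -1156 - 71*(1/33 - 245)*33 = -1156 - 71*(-8084/33)*33 = -1156 + (573964/33)*33 = -1156 + 573964 = 572808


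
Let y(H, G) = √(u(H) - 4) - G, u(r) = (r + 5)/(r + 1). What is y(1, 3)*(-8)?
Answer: 24 - 8*I ≈ 24.0 - 8.0*I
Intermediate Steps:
u(r) = (5 + r)/(1 + r)
y(H, G) = √(-4 + (5 + H)/(1 + H)) - G (y(H, G) = √((5 + H)/(1 + H) - 4) - G = √(-4 + (5 + H)/(1 + H)) - G)
y(1, 3)*(-8) = (√(-(-1 + 3*1)/(1 + 1)) - 1*3)*(-8) = (√(-1*(-1 + 3)/2) - 3)*(-8) = (√(-1*½*2) - 3)*(-8) = (√(-1) - 3)*(-8) = (I - 3)*(-8) = (-3 + I)*(-8) = 24 - 8*I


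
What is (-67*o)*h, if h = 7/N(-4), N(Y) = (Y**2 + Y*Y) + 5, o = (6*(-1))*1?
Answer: 2814/37 ≈ 76.054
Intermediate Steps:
o = -6 (o = -6*1 = -6)
N(Y) = 5 + 2*Y**2 (N(Y) = (Y**2 + Y**2) + 5 = 2*Y**2 + 5 = 5 + 2*Y**2)
h = 7/37 (h = 7/(5 + 2*(-4)**2) = 7/(5 + 2*16) = 7/(5 + 32) = 7/37 ≈ 0.18919)
(-67*o)*h = -67*(-6)*(7/37) = 402*(7/37) = 2814/37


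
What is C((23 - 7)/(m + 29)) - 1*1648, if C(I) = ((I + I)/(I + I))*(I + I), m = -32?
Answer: -4976/3 ≈ -1658.7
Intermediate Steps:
C(I) = 2*I (C(I) = ((2*I)/((2*I)))*(2*I) = ((2*I)*(1/(2*I)))*(2*I) = 1*(2*I) = 2*I)
C((23 - 7)/(m + 29)) - 1*1648 = 2*((23 - 7)/(-32 + 29)) - 1*1648 = 2*(16/(-3)) - 1648 = 2*(16*(-⅓)) - 1648 = 2*(-16/3) - 1648 = -32/3 - 1648 = -4976/3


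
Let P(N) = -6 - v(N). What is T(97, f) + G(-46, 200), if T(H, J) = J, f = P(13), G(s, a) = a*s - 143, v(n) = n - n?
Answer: -9349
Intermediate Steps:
v(n) = 0
P(N) = -6 (P(N) = -6 - 1*0 = -6 + 0 = -6)
G(s, a) = -143 + a*s
f = -6
T(97, f) + G(-46, 200) = -6 + (-143 + 200*(-46)) = -6 + (-143 - 9200) = -6 - 9343 = -9349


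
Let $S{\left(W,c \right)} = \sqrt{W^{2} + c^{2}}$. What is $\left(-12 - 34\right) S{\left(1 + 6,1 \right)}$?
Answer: $- 230 \sqrt{2} \approx -325.27$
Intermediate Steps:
$\left(-12 - 34\right) S{\left(1 + 6,1 \right)} = \left(-12 - 34\right) \sqrt{\left(1 + 6\right)^{2} + 1^{2}} = - 46 \sqrt{7^{2} + 1} = - 46 \sqrt{49 + 1} = - 46 \sqrt{50} = - 46 \cdot 5 \sqrt{2} = - 230 \sqrt{2}$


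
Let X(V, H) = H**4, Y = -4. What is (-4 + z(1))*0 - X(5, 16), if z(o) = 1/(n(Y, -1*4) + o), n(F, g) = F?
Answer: -65536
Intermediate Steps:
z(o) = 1/(-4 + o)
(-4 + z(1))*0 - X(5, 16) = (-4 + 1/(-4 + 1))*0 - 1*16**4 = (-4 + 1/(-3))*0 - 1*65536 = (-4 - 1/3)*0 - 65536 = -13/3*0 - 65536 = 0 - 65536 = -65536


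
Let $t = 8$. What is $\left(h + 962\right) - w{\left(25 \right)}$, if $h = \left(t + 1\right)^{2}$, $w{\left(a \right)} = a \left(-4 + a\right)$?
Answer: $518$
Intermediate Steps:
$h = 81$ ($h = \left(8 + 1\right)^{2} = 9^{2} = 81$)
$\left(h + 962\right) - w{\left(25 \right)} = \left(81 + 962\right) - 25 \left(-4 + 25\right) = 1043 - 25 \cdot 21 = 1043 - 525 = 518$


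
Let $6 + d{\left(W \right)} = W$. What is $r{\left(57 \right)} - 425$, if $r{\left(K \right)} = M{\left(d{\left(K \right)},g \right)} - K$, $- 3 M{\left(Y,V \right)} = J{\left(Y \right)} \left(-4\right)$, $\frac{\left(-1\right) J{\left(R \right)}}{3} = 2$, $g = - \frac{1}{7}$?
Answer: $-490$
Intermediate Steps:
$g = - \frac{1}{7}$ ($g = \left(-1\right) \frac{1}{7} = - \frac{1}{7} \approx -0.14286$)
$J{\left(R \right)} = -6$ ($J{\left(R \right)} = \left(-3\right) 2 = -6$)
$d{\left(W \right)} = -6 + W$
$M{\left(Y,V \right)} = -8$ ($M{\left(Y,V \right)} = - \frac{\left(-6\right) \left(-4\right)}{3} = \left(- \frac{1}{3}\right) 24 = -8$)
$r{\left(K \right)} = -8 - K$
$r{\left(57 \right)} - 425 = \left(-8 - 57\right) - 425 = -65 - 425 = -490$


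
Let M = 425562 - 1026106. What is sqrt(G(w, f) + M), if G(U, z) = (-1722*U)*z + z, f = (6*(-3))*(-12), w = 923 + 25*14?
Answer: 2*I*sqrt(118523806) ≈ 21774.0*I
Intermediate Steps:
w = 1273 (w = 923 + 350 = 1273)
f = 216 (f = -18*(-12) = 216)
G(U, z) = z - 1722*U*z (G(U, z) = -1722*U*z + z = z - 1722*U*z)
M = -600544
sqrt(G(w, f) + M) = sqrt(216*(1 - 1722*1273) - 600544) = sqrt(216*(1 - 2192106) - 600544) = sqrt(216*(-2192105) - 600544) = sqrt(-473494680 - 600544) = sqrt(-474095224) = 2*I*sqrt(118523806)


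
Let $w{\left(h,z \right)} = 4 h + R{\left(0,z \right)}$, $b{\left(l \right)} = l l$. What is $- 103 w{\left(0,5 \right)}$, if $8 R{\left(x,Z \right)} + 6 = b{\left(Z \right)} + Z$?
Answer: $-309$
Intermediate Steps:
$b{\left(l \right)} = l^{2}$
$R{\left(x,Z \right)} = - \frac{3}{4} + \frac{Z}{8} + \frac{Z^{2}}{8}$ ($R{\left(x,Z \right)} = - \frac{3}{4} + \frac{Z^{2} + Z}{8} = - \frac{3}{4} + \frac{Z + Z^{2}}{8} = - \frac{3}{4} + \left(\frac{Z}{8} + \frac{Z^{2}}{8}\right) = - \frac{3}{4} + \frac{Z}{8} + \frac{Z^{2}}{8}$)
$w{\left(h,z \right)} = - \frac{3}{4} + 4 h + \frac{z}{8} + \frac{z^{2}}{8}$ ($w{\left(h,z \right)} = 4 h + \left(- \frac{3}{4} + \frac{z}{8} + \frac{z^{2}}{8}\right) = - \frac{3}{4} + 4 h + \frac{z}{8} + \frac{z^{2}}{8}$)
$- 103 w{\left(0,5 \right)} = - 103 \left(- \frac{3}{4} + 4 \cdot 0 + \frac{1}{8} \cdot 5 + \frac{5^{2}}{8}\right) = - 103 \left(- \frac{3}{4} + 0 + \frac{5}{8} + \frac{1}{8} \cdot 25\right) = - 103 \left(- \frac{3}{4} + 0 + \frac{5}{8} + \frac{25}{8}\right) = \left(-103\right) 3 = -309$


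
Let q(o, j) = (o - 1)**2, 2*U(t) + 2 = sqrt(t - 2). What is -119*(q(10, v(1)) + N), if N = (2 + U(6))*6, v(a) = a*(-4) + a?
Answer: -11067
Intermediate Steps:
v(a) = -3*a (v(a) = -4*a + a = -3*a)
U(t) = -1 + sqrt(-2 + t)/2 (U(t) = -1 + sqrt(t - 2)/2 = -1 + sqrt(-2 + t)/2)
q(o, j) = (-1 + o)**2
N = 12 (N = (2 + (-1 + sqrt(-2 + 6)/2))*6 = (2 + (-1 + sqrt(4)/2))*6 = (2 + (-1 + (1/2)*2))*6 = (2 + (-1 + 1))*6 = (2 + 0)*6 = 2*6 = 12)
-119*(q(10, v(1)) + N) = -119*((-1 + 10)**2 + 12) = -119*(9**2 + 12) = -119*(81 + 12) = -119*93 = -11067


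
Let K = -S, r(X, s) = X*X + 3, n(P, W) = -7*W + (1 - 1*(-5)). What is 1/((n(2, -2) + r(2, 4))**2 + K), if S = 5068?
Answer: -1/4339 ≈ -0.00023047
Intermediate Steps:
n(P, W) = 6 - 7*W (n(P, W) = -7*W + (1 + 5) = -7*W + 6 = 6 - 7*W)
r(X, s) = 3 + X**2 (r(X, s) = X**2 + 3 = 3 + X**2)
K = -5068 (K = -1*5068 = -5068)
1/((n(2, -2) + r(2, 4))**2 + K) = 1/(((6 - 7*(-2)) + (3 + 2**2))**2 - 5068) = 1/(((6 + 14) + (3 + 4))**2 - 5068) = 1/((20 + 7)**2 - 5068) = 1/(27**2 - 5068) = 1/(729 - 5068) = 1/(-4339) = -1/4339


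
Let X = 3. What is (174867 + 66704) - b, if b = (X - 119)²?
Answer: 228115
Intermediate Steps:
b = 13456 (b = (3 - 119)² = (-116)² = 13456)
(174867 + 66704) - b = (174867 + 66704) - 1*13456 = 241571 - 13456 = 228115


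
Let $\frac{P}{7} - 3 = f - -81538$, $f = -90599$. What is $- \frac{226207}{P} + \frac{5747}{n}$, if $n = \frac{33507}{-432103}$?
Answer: $- \frac{157448282917097}{2124544842} \approx -74109.0$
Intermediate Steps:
$P = -63406$ ($P = 21 + 7 \left(-90599 - -81538\right) = 21 + 7 \left(-90599 + 81538\right) = 21 + 7 \left(-9061\right) = 21 - 63427 = -63406$)
$n = - \frac{33507}{432103}$ ($n = 33507 \left(- \frac{1}{432103}\right) = - \frac{33507}{432103} \approx -0.077544$)
$- \frac{226207}{P} + \frac{5747}{n} = - \frac{226207}{-63406} + \frac{5747}{- \frac{33507}{432103}} = \left(-226207\right) \left(- \frac{1}{63406}\right) + 5747 \left(- \frac{432103}{33507}\right) = \frac{226207}{63406} - \frac{2483295941}{33507} = - \frac{157448282917097}{2124544842}$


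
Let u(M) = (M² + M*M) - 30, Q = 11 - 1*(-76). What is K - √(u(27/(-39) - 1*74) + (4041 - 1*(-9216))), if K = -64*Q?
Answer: -5568 - √4121045/13 ≈ -5724.2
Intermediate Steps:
Q = 87 (Q = 11 + 76 = 87)
K = -5568 (K = -64*87 = -5568)
u(M) = -30 + 2*M² (u(M) = (M² + M²) - 30 = 2*M² - 30 = -30 + 2*M²)
K - √(u(27/(-39) - 1*74) + (4041 - 1*(-9216))) = -5568 - √((-30 + 2*(27/(-39) - 1*74)²) + (4041 - 1*(-9216))) = -5568 - √((-30 + 2*(27*(-1/39) - 74)²) + (4041 + 9216)) = -5568 - √((-30 + 2*(-9/13 - 74)²) + 13257) = -5568 - √((-30 + 2*(-971/13)²) + 13257) = -5568 - √((-30 + 2*(942841/169)) + 13257) = -5568 - √((-30 + 1885682/169) + 13257) = -5568 - √(1880612/169 + 13257) = -5568 - √(4121045/169) = -5568 - √4121045/13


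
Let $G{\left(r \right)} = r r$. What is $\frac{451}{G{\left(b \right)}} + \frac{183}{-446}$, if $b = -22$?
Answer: $\frac{5117}{9812} \approx 0.5215$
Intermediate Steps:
$G{\left(r \right)} = r^{2}$
$\frac{451}{G{\left(b \right)}} + \frac{183}{-446} = \frac{451}{\left(-22\right)^{2}} + \frac{183}{-446} = \frac{451}{484} + 183 \left(- \frac{1}{446}\right) = 451 \cdot \frac{1}{484} - \frac{183}{446} = \frac{41}{44} - \frac{183}{446} = \frac{5117}{9812}$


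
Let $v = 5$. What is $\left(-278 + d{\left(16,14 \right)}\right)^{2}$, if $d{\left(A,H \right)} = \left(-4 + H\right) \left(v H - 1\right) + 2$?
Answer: $171396$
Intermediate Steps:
$d{\left(A,H \right)} = 2 + \left(-1 + 5 H\right) \left(-4 + H\right)$ ($d{\left(A,H \right)} = \left(-4 + H\right) \left(5 H - 1\right) + 2 = \left(-4 + H\right) \left(-1 + 5 H\right) + 2 = \left(-1 + 5 H\right) \left(-4 + H\right) + 2 = 2 + \left(-1 + 5 H\right) \left(-4 + H\right)$)
$\left(-278 + d{\left(16,14 \right)}\right)^{2} = \left(-278 + \left(6 - 294 + 5 \cdot 14^{2}\right)\right)^{2} = \left(-278 + \left(6 - 294 + 5 \cdot 196\right)\right)^{2} = \left(-278 + \left(6 - 294 + 980\right)\right)^{2} = \left(-278 + 692\right)^{2} = 414^{2} = 171396$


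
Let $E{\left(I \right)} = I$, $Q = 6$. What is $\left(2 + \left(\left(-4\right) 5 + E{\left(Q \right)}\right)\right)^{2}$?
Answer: $144$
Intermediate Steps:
$\left(2 + \left(\left(-4\right) 5 + E{\left(Q \right)}\right)\right)^{2} = \left(2 + \left(\left(-4\right) 5 + 6\right)\right)^{2} = \left(2 + \left(-20 + 6\right)\right)^{2} = \left(2 - 14\right)^{2} = \left(-12\right)^{2} = 144$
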